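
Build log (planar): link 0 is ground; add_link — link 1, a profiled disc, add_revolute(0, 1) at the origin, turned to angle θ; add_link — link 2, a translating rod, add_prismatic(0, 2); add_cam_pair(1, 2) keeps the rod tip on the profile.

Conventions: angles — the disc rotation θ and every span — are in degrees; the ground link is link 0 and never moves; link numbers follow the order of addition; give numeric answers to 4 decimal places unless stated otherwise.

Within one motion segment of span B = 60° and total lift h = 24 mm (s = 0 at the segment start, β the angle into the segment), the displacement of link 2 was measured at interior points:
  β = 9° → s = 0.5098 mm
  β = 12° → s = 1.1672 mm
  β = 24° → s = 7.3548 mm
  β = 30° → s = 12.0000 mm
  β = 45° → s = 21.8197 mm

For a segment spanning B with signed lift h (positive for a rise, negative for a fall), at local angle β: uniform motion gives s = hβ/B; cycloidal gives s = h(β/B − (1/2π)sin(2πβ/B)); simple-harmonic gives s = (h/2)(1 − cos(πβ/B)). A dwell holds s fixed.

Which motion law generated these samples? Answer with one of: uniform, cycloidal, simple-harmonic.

candidates at β/B = r: uniform s = h·r (linear in β); cycloidal s = h·(r − sin(2πr)/(2π)); simple-harmonic s = (h/2)(1 − cos(πr))
β=9°: printed 0.5098 | uniform 3.6000, cycloidal 0.5098, simple-harmonic 1.3079
β=12°: printed 1.1672 | uniform 4.8000, cycloidal 1.1672, simple-harmonic 2.2918
β=24°: printed 7.3548 | uniform 9.6000, cycloidal 7.3548, simple-harmonic 8.2918
β=30°: printed 12.0000 | uniform 12.0000, cycloidal 12.0000, simple-harmonic 12.0000
β=45°: printed 21.8197 | uniform 18.0000, cycloidal 21.8197, simple-harmonic 20.4853
only one law matches every sample → cycloidal

cycloidal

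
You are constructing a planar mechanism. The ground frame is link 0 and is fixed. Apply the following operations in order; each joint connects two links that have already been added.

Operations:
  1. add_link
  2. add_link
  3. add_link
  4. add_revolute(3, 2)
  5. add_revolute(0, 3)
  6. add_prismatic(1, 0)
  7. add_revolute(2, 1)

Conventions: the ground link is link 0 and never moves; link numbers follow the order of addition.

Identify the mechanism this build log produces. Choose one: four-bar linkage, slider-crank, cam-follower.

links: 4 (incl. ground); joints: 3 revolute, 1 prismatic, 0 higher (cam) pair, forming one closed loop
4 links, 3 revolutes + 1 prismatic in one loop → slider-crank

slider-crank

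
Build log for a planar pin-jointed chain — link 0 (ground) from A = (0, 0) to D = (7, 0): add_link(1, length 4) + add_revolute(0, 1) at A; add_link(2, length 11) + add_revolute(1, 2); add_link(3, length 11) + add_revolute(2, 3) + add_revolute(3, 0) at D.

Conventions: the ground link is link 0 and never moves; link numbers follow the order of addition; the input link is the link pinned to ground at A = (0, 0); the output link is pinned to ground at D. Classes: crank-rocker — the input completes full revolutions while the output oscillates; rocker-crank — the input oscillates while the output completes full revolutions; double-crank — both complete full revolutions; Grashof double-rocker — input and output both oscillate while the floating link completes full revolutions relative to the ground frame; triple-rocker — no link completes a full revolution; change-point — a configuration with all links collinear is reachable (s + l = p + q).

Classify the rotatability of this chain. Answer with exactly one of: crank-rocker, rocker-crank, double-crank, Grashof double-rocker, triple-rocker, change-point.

lengths: ground=7, input=4, coupler=11, output=11
sorted: s=4 (shortest), l=11 (longest), p+q=18
s + l = 15 vs p + q = 18
s + l < p + q (Grashof) with shortest = input link → crank-rocker

crank-rocker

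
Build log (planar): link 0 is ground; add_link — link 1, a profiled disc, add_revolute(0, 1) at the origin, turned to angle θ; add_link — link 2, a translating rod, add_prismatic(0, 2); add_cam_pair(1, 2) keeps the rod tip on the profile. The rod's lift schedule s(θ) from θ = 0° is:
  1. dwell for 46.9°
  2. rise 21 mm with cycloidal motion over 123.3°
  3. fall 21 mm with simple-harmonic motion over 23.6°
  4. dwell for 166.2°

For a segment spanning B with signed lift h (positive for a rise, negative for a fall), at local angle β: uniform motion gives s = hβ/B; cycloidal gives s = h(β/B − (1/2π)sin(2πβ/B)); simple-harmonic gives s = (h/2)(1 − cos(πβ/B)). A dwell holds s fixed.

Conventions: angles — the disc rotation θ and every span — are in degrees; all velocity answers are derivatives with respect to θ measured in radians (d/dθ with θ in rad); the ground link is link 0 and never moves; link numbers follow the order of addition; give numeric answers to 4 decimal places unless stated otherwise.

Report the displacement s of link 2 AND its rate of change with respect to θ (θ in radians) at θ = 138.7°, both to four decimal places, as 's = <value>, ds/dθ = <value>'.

seg 1 [0°–46.9°] dwell: s stays 0.0000
seg 2 [46.9°–170.2°] cycloidal, h=21: θ=138.7° here. β=91.8, B=123.3. 21·(0.7445 − sin(2π·0.7445)/(2π)) = 18.9753 → s = 18.9753
velocity in seg [46.9°–170.2°] (cycloidal), θ in radians: β = 91.8° = 1.6022 rad, B = 123.3° = 2.1520 rad; ds/dθ = (h/B)(1 − cos(2πβ/B)) = (21/2.1520)(1 − cos(2π·0.7445)) = 10.093999 mm/rad

s = 18.9753, ds/dθ = 10.0940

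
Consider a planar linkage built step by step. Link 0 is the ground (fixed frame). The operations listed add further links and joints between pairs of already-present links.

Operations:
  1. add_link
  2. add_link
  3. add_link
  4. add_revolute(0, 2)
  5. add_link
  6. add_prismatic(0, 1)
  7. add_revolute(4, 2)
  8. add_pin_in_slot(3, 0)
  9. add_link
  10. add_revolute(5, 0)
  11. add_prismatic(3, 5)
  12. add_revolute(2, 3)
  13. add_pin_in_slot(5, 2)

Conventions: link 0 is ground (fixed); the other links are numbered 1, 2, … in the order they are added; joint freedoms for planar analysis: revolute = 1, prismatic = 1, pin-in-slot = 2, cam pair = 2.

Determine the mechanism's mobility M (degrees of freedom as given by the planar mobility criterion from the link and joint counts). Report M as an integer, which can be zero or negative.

link 0 = ground. State L|J1|J2 = 1|0|0
+link1  2|0|0
+link2  3|0|0
+link3  4|0|0
R(0,2) f=1→J1  4|1|0
+link4  5|1|0
P(0,1) f=1→J1  5|2|0
R(4,2) f=1→J1  5|3|0
PS(3,0) f=2→J2  5|3|1
+link5  6|3|1
R(5,0) f=1→J1  6|4|1
P(3,5) f=1→J1  6|5|1
R(2,3) f=1→J1  6|6|1
PS(5,2) f=2→J2  6|6|2
M = 3(6−1)−2·6−2 = 15−12−2 = 1

M = 1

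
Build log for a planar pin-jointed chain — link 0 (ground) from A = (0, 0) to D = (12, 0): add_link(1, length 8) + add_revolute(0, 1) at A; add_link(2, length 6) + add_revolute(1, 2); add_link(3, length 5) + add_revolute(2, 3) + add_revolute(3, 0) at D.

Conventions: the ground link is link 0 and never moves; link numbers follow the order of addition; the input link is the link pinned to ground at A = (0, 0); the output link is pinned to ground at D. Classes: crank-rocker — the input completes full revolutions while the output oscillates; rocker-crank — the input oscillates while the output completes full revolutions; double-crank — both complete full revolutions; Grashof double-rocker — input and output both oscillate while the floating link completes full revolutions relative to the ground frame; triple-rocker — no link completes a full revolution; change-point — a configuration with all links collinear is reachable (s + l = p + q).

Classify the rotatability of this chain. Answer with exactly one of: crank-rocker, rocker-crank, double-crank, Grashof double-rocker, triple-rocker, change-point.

lengths: ground=12, input=8, coupler=6, output=5
sorted: s=5 (shortest), l=12 (longest), p+q=14
s + l = 17 vs p + q = 14
s + l > p + q → non-Grashof → no link fully rotates → triple-rocker

triple-rocker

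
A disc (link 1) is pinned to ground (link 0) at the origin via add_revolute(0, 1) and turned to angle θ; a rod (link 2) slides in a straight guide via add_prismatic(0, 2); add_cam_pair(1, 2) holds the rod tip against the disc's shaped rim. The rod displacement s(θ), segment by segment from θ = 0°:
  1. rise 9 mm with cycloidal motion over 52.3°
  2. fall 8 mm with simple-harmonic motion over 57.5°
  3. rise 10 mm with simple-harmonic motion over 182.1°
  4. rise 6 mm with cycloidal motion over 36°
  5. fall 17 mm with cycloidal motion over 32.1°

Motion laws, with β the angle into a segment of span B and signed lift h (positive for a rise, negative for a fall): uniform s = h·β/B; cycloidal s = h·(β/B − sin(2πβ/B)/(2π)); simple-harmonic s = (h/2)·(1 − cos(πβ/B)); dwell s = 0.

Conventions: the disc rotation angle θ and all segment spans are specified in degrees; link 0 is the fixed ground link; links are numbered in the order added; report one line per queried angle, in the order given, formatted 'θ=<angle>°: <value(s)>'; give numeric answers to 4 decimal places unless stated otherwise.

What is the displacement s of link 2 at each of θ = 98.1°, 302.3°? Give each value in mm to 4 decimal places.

segment 1 (0° to 52.3°, cycloidal, h = 9) is passed completely: s = 0.0000 + (9) = 9.0000
θ = 98.1° falls in segment 2 (52.3° to 109.8°, simple-harmonic, h = -8): β = 98.1 − 52.3 = 45.8°, B = 57.5°; Δs = -8/2·(1 − cos(π·0.7965)) = -7.2102; s = 9.0000 − 7.2102 = 1.7898
segment 2 (52.3° to 109.8°, simple-harmonic, h = -8) is passed completely: s = 9.0000 + (-8) = 1.0000
segment 3 (109.8° to 291.9°, simple-harmonic, h = 10) is passed completely: s = 1.0000 + (10) = 11.0000
θ = 302.3° falls in segment 4 (291.9° to 327.9°, cycloidal, h = 6): β = 302.3 − 291.9 = 10.4°, B = 36°; Δs = 6·(0.2889 − sin(2π·0.2889)/(2π)) = 0.8068; s = 11.0000 + 0.8068 = 11.8068

θ=98.1°: 1.7898
θ=302.3°: 11.8068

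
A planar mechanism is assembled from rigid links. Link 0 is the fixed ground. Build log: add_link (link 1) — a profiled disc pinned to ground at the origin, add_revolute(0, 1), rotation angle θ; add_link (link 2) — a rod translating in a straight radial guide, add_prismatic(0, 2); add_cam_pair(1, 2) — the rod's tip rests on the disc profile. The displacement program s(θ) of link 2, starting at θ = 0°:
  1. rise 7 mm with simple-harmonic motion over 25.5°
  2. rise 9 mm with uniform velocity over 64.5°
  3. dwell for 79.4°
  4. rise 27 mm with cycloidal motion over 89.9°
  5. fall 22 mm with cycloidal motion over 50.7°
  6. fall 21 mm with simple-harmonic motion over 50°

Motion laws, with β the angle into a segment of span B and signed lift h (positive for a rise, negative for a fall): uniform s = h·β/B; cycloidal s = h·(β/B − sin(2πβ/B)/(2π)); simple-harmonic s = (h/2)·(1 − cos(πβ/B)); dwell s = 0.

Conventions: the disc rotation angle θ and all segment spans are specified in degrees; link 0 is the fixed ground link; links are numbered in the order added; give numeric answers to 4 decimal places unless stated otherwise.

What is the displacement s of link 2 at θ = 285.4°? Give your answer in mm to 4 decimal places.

seg 1 [0°–25.5°] simple-harmonic, h=7: full span → s += 7 → s = 7.0000
seg 2 [25.5°–90°] uniform, h=9: full span → s += 9 → s = 16.0000
seg 3 [90°–169.4°] dwell: s stays 16.0000
seg 4 [169.4°–259.3°] cycloidal, h=27: full span → s += 27 → s = 43.0000
seg 5 [259.3°–310°] cycloidal, h=-22: θ=285.4° here. β=26.1, B=50.7. -22·(0.5148 − sin(2π·0.5148)/(2π)) = -11.6504 → s = 31.3496

31.3496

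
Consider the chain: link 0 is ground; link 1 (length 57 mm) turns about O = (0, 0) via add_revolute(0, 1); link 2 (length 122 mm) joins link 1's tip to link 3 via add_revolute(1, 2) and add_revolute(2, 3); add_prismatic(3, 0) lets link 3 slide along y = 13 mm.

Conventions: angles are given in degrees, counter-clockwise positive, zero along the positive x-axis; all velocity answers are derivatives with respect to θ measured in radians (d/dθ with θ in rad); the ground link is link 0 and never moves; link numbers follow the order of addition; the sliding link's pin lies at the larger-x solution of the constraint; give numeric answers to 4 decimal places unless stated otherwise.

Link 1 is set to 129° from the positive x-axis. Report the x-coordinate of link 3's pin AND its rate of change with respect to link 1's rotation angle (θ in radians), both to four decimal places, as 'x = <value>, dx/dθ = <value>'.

geometry: r = 57 mm, L = 122 mm, e = 13 mm
crank pin P = (r cos θ, r sin θ) = (-35.871262, 44.297320)
h = r sin θ − e = 44.297320 − 13 = 31.297320
x = r cos θ + √(L² − h²) = -35.871262 + 117.917250 = 82.045987
dx/dθ = −r sin θ − h·r cos θ/√(L² − h²) (θ in radians; h = 31.297320) = -34.776454

x = 82.0460, dx/dθ = -34.7765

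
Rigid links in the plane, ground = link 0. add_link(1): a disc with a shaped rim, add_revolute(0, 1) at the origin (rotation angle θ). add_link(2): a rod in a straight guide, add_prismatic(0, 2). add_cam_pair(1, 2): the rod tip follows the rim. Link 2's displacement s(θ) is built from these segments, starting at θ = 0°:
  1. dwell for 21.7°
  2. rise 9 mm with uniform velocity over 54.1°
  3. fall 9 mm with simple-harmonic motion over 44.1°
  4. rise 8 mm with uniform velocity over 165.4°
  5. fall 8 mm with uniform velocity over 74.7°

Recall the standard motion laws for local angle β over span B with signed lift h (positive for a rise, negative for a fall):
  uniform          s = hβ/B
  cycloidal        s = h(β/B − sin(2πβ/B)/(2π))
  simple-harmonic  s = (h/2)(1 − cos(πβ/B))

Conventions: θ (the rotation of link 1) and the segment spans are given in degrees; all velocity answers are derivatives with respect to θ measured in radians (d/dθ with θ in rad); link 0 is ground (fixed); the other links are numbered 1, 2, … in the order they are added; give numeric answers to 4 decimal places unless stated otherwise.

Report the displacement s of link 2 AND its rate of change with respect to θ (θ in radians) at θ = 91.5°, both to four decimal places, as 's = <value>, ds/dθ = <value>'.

segment 1 (0° to 21.7°, dwell): s unchanged at 0.0000
segment 2 (21.7° to 75.8°, uniform, h = 9) is passed completely: s = 0.0000 + (9) = 9.0000
θ = 91.5° falls in segment 3 (75.8° to 119.9°, simple-harmonic, h = -9): β = 91.5 − 75.8 = 15.7°, B = 44.1°; Δs = -9/2·(1 − cos(π·0.3560)) = -2.5331; s = 9.0000 − 2.5331 = 6.4669
velocity in seg [75.8°–119.9°] (simple-harmonic), θ in radians: β = 15.7° = 0.2740 rad, B = 44.1° = 0.7697 rad; ds/dθ = (πh/(2B)) sin(πβ/B) = (π·(-9)/(2·0.7697)) sin(π·0.3560) = -16.519917 mm/rad

s = 6.4669, ds/dθ = -16.5199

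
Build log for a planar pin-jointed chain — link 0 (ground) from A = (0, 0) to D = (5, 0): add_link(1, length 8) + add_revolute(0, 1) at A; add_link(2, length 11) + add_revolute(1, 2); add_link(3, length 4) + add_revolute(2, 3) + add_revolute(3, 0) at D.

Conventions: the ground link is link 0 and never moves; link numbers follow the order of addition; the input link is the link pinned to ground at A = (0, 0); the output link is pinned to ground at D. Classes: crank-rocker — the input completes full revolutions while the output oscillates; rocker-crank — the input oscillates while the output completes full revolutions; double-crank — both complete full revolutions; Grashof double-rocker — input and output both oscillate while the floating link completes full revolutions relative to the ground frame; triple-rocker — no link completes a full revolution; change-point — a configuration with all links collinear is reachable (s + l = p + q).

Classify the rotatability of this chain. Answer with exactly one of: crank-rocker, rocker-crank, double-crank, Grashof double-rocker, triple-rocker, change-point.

lengths: ground=5, input=8, coupler=11, output=4
sorted: s=4 (shortest), l=11 (longest), p+q=13
s + l = 15 vs p + q = 13
s + l > p + q → non-Grashof → no link fully rotates → triple-rocker

triple-rocker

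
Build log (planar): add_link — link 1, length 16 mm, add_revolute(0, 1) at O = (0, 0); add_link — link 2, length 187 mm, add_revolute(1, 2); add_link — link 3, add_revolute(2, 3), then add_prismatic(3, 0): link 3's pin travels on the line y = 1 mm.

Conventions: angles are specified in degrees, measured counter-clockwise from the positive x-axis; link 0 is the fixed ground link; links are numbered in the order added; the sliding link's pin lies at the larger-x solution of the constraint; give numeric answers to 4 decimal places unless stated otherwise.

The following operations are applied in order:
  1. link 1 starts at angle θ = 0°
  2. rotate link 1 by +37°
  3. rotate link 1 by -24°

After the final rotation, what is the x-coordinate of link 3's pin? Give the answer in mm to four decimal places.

geometry: r = 16 mm, L = 187 mm, e = 1 mm; θ starts at 0°
rotate link 1 by +37°: θ ← 0° +37° = 37°
rotate link 1 by -24°: θ ← 37° -24° = 13°
crank pin P = (r cos θ, r sin θ) = (15.589921, 3.599217)
h = r sin θ − e = 3.599217 − 1 = 2.599217
x = r cos θ + √(L² − h²) = 15.589921 + 186.981935 = 202.571856

202.5719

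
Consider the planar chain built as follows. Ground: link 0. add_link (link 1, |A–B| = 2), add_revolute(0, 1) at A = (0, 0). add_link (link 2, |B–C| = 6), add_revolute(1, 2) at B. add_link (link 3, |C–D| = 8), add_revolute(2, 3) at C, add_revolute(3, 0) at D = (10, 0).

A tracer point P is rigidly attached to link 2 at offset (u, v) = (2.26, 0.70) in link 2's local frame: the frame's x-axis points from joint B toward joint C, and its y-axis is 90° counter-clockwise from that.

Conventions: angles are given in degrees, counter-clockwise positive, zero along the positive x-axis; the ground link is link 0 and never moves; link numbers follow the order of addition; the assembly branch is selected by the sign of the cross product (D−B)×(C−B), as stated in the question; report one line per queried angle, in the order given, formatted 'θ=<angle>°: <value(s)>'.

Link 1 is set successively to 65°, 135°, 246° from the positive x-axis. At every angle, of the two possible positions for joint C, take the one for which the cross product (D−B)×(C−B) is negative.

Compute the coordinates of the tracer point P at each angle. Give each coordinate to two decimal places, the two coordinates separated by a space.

A=(0,0), D=(10.00,0)
θ=65°: B = A + 2.00·(cos65°, sin65°) = (0.8452, 1.8126)
θ=65°: |BD| = 9.3325
θ=65°: circle(B,6.00) ∩ circle(D,8.00): a=3.1661, h=5.0966
θ=65°:   candidates: C₊=(4.9410,6.1973) cross=47.564; C₋=(2.9611,-3.8019) cross=-47.564
θ=65°:   branch - wants cross < 0 → take C=(2.9611,-3.8019) (cross=-47.564)
θ=65°: ex = (C−B)/|BC| = (0.3527,-0.9358); ey = (0.9358,0.3527)
θ=65°: P = B + 2.26·ex + 0.70·ey = (2.2973,-0.0553)
θ=135°: B = A + 2.00·(cos135°, sin135°) = (-1.4142, 1.4142)
θ=135°: |BD| = 11.5015
θ=135°: circle(B,6.00) ∩ circle(D,8.00): a=4.5335, h=3.9303
θ=135°:   candidates: C₊=(3.5682,4.7573) cross=45.204; C₋=(2.6016,-3.0437) cross=-45.204
θ=135°:   branch - wants cross < 0 → take C=(2.6016,-3.0437) (cross=-45.204)
θ=135°: ex = (C−B)/|BC| = (0.6693,-0.7430); ey = (0.7430,0.6693)
θ=135°: P = B + 2.26·ex + 0.70·ey = (0.6185,0.2036)
θ=246°: B = A + 2.00·(cos246°, sin246°) = (-0.8135, -1.8271)
θ=246°: |BD| = 10.9667
θ=246°: circle(B,6.00) ∩ circle(D,8.00): a=4.2068, h=4.2782
θ=246°:   candidates: C₊=(2.6218,3.0922) cross=46.918; C₋=(4.0473,-5.3446) cross=-46.918
θ=246°:   branch - wants cross < 0 → take C=(4.0473,-5.3446) (cross=-46.918)
θ=246°: ex = (C−B)/|BC| = (0.8101,-0.5863); ey = (0.5863,0.8101)
θ=246°: P = B + 2.26·ex + 0.70·ey = (1.4278,-2.5849)

θ=65°: 2.30 -0.06
θ=135°: 0.62 0.20
θ=246°: 1.43 -2.58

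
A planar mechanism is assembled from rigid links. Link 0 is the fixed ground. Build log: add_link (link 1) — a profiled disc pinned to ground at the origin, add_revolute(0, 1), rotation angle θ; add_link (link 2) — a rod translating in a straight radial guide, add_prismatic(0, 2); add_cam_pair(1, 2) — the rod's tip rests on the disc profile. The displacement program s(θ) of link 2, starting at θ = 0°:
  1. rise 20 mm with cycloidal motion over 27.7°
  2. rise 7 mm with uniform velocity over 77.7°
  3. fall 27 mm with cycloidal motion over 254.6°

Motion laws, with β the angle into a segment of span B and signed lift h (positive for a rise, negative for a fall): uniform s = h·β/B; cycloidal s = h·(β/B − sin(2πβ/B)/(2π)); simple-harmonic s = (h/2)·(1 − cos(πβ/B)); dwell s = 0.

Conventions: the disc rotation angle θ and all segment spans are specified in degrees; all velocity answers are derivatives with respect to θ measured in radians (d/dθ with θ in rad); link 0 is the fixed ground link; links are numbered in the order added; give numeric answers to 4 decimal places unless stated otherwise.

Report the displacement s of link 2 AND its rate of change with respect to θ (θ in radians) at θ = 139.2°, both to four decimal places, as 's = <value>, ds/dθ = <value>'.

seg 1 [0°–27.7°] cycloidal, h=20: full span → s += 20 → s = 20.0000
seg 2 [27.7°–105.4°] uniform, h=7: full span → s += 7 → s = 27.0000
seg 3 [105.4°–360°] cycloidal, h=-27: θ=139.2° here. β=33.8, B=254.6. -27·(0.1328 − sin(2π·0.1328)/(2π)) = -0.4014 → s = 26.5986
velocity in seg [105.4°–360°] (cycloidal), θ in radians: β = 33.8° = 0.5899 rad, B = 254.6° = 4.4436 rad; ds/dθ = (h/B)(1 − cos(2πβ/B)) = ((-27)/4.4436)(1 − cos(2π·0.1328)) = -1.994093 mm/rad

s = 26.5986, ds/dθ = -1.9941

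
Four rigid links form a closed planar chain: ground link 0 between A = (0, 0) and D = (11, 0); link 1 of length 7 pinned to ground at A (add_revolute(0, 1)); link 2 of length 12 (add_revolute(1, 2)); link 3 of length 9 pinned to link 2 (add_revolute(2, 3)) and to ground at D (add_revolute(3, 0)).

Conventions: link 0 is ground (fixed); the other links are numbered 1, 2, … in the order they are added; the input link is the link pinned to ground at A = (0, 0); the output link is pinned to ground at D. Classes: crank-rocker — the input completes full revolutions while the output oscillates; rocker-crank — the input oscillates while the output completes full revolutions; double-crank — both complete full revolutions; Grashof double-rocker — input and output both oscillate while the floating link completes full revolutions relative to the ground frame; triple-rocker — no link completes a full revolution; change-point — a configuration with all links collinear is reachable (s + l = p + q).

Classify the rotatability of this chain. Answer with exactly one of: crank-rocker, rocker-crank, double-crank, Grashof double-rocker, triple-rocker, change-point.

lengths: ground=11, input=7, coupler=12, output=9
sorted: s=7 (shortest), l=12 (longest), p+q=20
s + l = 19 vs p + q = 20
s + l < p + q (Grashof) with shortest = input link → crank-rocker

crank-rocker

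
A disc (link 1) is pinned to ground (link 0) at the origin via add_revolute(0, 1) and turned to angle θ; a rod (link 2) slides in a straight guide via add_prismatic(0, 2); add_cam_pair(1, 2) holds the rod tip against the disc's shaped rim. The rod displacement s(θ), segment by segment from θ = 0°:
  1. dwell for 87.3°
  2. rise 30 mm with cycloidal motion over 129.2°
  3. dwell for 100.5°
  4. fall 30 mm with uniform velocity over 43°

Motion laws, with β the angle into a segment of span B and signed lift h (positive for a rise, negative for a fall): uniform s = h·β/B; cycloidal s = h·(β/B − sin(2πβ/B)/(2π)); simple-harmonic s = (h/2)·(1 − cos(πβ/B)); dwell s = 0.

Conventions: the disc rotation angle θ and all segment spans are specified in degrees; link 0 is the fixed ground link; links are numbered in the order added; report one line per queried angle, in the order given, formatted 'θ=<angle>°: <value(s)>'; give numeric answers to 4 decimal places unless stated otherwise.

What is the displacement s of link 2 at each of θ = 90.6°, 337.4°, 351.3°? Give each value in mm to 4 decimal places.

segment 1 (0° to 87.3°, dwell): s unchanged at 0.0000
θ = 90.6° falls in segment 2 (87.3° to 216.5°, cycloidal, h = 30): β = 90.6 − 87.3 = 3.3°, B = 129.2°; Δs = 30·(0.0255 − sin(2π·0.0255)/(2π)) = 0.0033; s = 0.0000 + 0.0033 = 0.0033
segment 2 (87.3° to 216.5°, cycloidal, h = 30) is passed completely: s = 0.0000 + (30) = 30.0000
segment 3 (216.5° to 317°, dwell): s unchanged at 30.0000
θ = 337.4° falls in segment 4 (317° to 360°, uniform, h = -30): β = 337.4 − 317 = 20.4°, B = 43°; Δs = -30·20.4/43 = -14.2326; s = 30.0000 − 14.2326 = 15.7674
θ = 351.3° falls in segment 4 (317° to 360°, uniform, h = -30): β = 351.3 − 317 = 34.3°, B = 43°; Δs = -30·34.3/43 = -23.9302; s = 30.0000 − 23.9302 = 6.0698

θ=90.6°: 0.0033
θ=337.4°: 15.7674
θ=351.3°: 6.0698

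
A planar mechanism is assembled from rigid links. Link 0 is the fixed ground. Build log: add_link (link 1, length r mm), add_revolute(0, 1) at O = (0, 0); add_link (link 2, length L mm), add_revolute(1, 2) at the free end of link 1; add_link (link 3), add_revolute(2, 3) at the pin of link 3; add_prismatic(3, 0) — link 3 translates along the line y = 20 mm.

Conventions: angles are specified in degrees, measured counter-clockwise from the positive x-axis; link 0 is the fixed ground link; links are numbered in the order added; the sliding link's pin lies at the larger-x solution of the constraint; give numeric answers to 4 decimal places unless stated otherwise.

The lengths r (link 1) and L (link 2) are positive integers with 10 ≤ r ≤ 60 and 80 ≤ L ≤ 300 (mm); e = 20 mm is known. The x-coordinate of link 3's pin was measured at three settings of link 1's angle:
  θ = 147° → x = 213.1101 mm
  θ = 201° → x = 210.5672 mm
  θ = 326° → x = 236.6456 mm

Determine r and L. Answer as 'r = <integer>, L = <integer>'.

constraint per measurement: (x − r cos θ)² + (r sin θ − e)² = L²
subtracting the θ₁ and θ₂ equations cancels the r² and L² terms:
r = (x₁² − x₂²) / (2[(x₁cos θ₁ + e sin θ₁) − (x₂cos θ₂ + e sin θ₂)]) = 15.0000 → r = 15
L² = (x₁ − r cos θ₁)² + (r sin θ₁ − e)² = 51076.0064 → L = 226.0000 → L = 226
check at θ₃=326°: x = 236.6456 (printed 236.6456) ✓

r = 15, L = 226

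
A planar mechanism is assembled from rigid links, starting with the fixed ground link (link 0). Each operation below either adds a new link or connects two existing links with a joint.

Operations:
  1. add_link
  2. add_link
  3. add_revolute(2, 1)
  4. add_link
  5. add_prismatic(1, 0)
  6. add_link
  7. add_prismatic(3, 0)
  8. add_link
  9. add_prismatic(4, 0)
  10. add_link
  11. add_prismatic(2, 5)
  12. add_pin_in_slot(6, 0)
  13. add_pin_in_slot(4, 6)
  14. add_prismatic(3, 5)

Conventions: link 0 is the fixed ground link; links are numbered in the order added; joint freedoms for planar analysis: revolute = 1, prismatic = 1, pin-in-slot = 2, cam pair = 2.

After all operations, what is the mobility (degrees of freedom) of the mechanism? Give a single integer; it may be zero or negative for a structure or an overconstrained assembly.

link 0 = ground. State L|J1|J2 = 1|0|0
+link1  2|0|0
+link2  3|0|0
R(2,1) f=1→J1  3|1|0
+link3  4|1|0
P(1,0) f=1→J1  4|2|0
+link4  5|2|0
P(3,0) f=1→J1  5|3|0
+link5  6|3|0
P(4,0) f=1→J1  6|4|0
+link6  7|4|0
P(2,5) f=1→J1  7|5|0
PS(6,0) f=2→J2  7|5|1
PS(4,6) f=2→J2  7|5|2
P(3,5) f=1→J1  7|6|2
M = 3(7−1)−2·6−2 = 18−12−2 = 4

M = 4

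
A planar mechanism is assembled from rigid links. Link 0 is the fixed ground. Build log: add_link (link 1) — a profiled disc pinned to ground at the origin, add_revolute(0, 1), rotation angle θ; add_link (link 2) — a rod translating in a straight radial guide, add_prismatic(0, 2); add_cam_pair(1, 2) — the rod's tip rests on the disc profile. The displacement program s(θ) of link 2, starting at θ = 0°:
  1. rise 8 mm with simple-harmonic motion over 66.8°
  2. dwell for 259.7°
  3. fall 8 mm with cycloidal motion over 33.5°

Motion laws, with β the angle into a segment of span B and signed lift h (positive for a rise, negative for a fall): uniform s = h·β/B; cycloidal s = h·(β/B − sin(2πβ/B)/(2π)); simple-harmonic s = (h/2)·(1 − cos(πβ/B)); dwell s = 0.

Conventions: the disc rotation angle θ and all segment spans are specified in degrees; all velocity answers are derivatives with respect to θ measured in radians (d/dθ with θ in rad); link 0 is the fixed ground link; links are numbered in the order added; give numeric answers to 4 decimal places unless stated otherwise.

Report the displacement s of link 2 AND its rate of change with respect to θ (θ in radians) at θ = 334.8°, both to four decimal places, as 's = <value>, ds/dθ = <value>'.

seg 1 [0°–66.8°] simple-harmonic, h=8: full span → s += 8 → s = 8.0000
seg 2 [66.8°–326.5°] dwell: s stays 8.0000
seg 3 [326.5°–360°] cycloidal, h=-8: θ=334.8° here. β=8.3, B=33.5. -8·(0.2478 − sin(2π·0.2478)/(2π)) = -0.7090 → s = 7.2910
velocity in seg [326.5°–360°] (cycloidal), θ in radians: β = 8.3° = 0.1449 rad, B = 33.5° = 0.5847 rad; ds/dθ = (h/B)(1 − cos(2πβ/B)) = ((-8)/0.5847)(1 − cos(2π·0.2478)) = -13.490110 mm/rad

s = 7.2910, ds/dθ = -13.4901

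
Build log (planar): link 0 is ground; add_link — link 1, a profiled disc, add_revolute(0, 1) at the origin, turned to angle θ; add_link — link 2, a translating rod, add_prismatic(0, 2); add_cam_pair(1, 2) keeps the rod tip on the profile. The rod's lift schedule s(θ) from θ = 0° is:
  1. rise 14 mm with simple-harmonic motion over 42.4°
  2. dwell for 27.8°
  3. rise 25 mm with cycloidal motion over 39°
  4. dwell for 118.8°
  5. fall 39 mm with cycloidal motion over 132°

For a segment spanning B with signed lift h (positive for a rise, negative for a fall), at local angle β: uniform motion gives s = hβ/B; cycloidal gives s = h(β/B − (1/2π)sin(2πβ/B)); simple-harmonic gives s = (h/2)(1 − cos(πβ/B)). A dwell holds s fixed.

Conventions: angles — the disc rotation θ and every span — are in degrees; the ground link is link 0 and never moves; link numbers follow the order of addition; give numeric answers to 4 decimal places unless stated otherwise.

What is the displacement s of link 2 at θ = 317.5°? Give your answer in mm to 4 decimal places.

seg 1 [0°–42.4°] simple-harmonic, h=14: full span → s += 14 → s = 14.0000
seg 2 [42.4°–70.2°] dwell: s stays 14.0000
seg 3 [70.2°–109.2°] cycloidal, h=25: full span → s += 25 → s = 39.0000
seg 4 [109.2°–228°] dwell: s stays 39.0000
seg 5 [228°–360°] cycloidal, h=-39: θ=317.5° here. β=89.5, B=132. -39·(0.6780 − sin(2π·0.6780)/(2π)) = -32.0263 → s = 6.9737

6.9737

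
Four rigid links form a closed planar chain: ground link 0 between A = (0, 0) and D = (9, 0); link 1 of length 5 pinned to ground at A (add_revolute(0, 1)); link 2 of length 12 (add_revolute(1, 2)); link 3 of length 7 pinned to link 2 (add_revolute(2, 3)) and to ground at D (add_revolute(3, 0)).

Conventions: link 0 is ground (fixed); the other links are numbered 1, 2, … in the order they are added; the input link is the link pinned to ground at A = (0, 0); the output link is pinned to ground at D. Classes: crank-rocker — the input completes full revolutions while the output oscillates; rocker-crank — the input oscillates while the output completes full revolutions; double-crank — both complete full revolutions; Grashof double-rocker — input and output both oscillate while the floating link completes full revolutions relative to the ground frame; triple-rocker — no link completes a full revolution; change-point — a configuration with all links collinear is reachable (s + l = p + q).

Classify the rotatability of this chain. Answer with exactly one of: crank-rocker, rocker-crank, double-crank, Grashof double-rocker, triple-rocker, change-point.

lengths: ground=9, input=5, coupler=12, output=7
sorted: s=5 (shortest), l=12 (longest), p+q=16
s + l = 17 vs p + q = 16
s + l > p + q → non-Grashof → no link fully rotates → triple-rocker

triple-rocker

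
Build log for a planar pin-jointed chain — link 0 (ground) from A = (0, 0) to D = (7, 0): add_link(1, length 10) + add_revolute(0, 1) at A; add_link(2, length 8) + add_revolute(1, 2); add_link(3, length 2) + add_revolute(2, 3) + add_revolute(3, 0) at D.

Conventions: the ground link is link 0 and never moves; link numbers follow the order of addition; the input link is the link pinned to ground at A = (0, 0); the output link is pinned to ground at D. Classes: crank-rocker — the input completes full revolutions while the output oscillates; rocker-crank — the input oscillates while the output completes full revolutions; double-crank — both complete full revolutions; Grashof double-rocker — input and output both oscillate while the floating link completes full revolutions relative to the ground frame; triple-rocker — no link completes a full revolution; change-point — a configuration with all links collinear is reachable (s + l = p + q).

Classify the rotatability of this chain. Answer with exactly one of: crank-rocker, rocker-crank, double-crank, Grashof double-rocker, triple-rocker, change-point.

lengths: ground=7, input=10, coupler=8, output=2
sorted: s=2 (shortest), l=10 (longest), p+q=15
s + l = 12 vs p + q = 15
s + l < p + q (Grashof) with shortest = output link → rocker-crank

rocker-crank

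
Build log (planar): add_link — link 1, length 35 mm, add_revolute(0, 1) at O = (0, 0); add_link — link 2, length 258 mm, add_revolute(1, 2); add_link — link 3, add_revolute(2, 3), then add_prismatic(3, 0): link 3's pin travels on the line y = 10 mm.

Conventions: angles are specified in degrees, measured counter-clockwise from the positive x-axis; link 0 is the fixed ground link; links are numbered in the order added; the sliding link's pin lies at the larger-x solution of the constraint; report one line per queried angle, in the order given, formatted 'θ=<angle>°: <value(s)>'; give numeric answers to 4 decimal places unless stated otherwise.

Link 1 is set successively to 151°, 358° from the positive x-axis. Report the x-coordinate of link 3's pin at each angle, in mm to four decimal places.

geometry: r = 35 mm, L = 258 mm, e = 10 mm
θ=151°: crank pin P = (r cos θ, r sin θ) = (-30.611690, 16.968337)
θ=151°: h = r sin θ − e = 16.968337 − 10 = 6.968337
θ=151°: x = r cos θ + √(L² − h²) = -30.611690 + 257.905879 = 227.294189
θ=358°: crank pin P = (r cos θ, r sin θ) = (34.978679, -1.221482)
θ=358°: h = r sin θ − e = -1.221482 − 10 = -11.221482
θ=358°: x = r cos θ + √(L² − h²) = 34.978679 + 257.755850 = 292.734529

θ=151°: 227.2942
θ=358°: 292.7345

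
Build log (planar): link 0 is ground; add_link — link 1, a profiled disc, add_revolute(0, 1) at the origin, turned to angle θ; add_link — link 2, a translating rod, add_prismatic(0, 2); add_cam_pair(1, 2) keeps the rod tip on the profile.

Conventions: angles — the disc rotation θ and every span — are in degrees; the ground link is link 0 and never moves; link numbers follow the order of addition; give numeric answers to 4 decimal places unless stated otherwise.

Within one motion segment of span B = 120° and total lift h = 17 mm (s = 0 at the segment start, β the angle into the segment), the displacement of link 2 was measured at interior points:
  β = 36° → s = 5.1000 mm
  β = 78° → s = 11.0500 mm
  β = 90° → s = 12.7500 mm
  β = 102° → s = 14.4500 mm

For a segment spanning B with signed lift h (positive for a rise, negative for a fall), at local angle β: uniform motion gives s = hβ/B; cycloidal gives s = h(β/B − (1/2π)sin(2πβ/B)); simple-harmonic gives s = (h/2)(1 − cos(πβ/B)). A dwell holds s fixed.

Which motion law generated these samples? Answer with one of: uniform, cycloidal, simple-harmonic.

candidates at β/B = r: uniform s = h·r (linear in β); cycloidal s = h·(r − sin(2πr)/(2π)); simple-harmonic s = (h/2)(1 − cos(πr))
β=36°: printed 5.1000 | uniform 5.1000, cycloidal 2.5268, simple-harmonic 3.5038
β=78°: printed 11.0500 | uniform 11.0500, cycloidal 13.2389, simple-harmonic 12.3589
β=90°: printed 12.7500 | uniform 12.7500, cycloidal 15.4556, simple-harmonic 14.5104
β=102°: printed 14.4500 | uniform 14.4500, cycloidal 16.6389, simple-harmonic 16.0736
only one law matches every sample → uniform

uniform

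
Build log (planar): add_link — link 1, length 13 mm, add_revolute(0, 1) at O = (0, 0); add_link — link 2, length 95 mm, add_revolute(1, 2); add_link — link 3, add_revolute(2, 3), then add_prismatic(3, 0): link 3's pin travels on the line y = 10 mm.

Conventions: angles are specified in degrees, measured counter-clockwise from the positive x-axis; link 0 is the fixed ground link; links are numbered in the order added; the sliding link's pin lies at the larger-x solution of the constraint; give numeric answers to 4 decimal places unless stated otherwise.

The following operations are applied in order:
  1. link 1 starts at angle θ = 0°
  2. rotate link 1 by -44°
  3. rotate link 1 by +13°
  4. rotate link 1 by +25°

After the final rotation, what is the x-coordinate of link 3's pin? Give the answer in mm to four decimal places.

geometry: r = 13 mm, L = 95 mm, e = 10 mm; θ starts at 0°
rotate link 1 by -44°: θ ← 0° -44° = -44°
rotate link 1 by +13°: θ ← -44° +13° = -31°
rotate link 1 by +25°: θ ← -31° +25° = -6°
crank pin P = (r cos θ, r sin θ) = (12.928785, -1.358870)
h = r sin θ − e = -1.358870 − 10 = -11.358870
x = r cos θ + √(L² − h²) = 12.928785 + 94.318482 = 107.247267

107.2473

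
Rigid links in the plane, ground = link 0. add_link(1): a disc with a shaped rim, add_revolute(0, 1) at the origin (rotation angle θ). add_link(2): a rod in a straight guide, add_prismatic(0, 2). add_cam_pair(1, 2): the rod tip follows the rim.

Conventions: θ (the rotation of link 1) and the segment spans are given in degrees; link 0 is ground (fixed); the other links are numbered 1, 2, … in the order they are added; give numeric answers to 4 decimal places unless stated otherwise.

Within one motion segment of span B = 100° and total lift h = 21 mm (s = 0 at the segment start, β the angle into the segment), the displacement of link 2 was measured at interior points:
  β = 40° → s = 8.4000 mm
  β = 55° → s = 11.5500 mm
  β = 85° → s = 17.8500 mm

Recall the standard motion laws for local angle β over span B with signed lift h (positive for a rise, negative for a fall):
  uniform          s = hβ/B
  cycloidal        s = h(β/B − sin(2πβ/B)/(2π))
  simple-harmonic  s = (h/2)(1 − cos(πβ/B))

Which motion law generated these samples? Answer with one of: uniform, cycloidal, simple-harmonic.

candidates at β/B = r: uniform s = h·r (linear in β); cycloidal s = h·(r − sin(2πr)/(2π)); simple-harmonic s = (h/2)(1 − cos(πr))
β=40°: printed 8.4000 | uniform 8.4000, cycloidal 6.4355, simple-harmonic 7.2553
β=55°: printed 11.5500 | uniform 11.5500, cycloidal 12.5828, simple-harmonic 12.1426
β=85°: printed 17.8500 | uniform 17.8500, cycloidal 20.5539, simple-harmonic 19.8556
only one law matches every sample → uniform

uniform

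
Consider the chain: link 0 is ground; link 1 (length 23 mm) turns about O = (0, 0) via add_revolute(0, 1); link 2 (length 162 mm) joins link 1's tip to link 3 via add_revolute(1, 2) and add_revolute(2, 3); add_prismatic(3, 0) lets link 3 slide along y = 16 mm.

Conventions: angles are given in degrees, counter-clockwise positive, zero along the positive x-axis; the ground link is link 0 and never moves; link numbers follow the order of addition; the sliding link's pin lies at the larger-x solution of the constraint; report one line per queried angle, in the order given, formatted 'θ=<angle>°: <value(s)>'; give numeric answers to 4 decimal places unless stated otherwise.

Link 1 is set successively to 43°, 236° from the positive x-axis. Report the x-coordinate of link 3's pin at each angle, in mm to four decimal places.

geometry: r = 23 mm, L = 162 mm, e = 16 mm
θ=43°: crank pin P = (r cos θ, r sin θ) = (16.821135, 15.685962)
θ=43°: h = r sin θ − e = 15.685962 − 16 = -0.314038
θ=43°: x = r cos θ + √(L² − h²) = 16.821135 + 161.999696 = 178.820831
θ=236°: crank pin P = (r cos θ, r sin θ) = (-12.861437, -19.067864)
θ=236°: h = r sin θ − e = -19.067864 − 16 = -35.067864
θ=236°: x = r cos θ + √(L² − h²) = -12.861437 + 158.158923 = 145.297486

θ=43°: 178.8208
θ=236°: 145.2975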